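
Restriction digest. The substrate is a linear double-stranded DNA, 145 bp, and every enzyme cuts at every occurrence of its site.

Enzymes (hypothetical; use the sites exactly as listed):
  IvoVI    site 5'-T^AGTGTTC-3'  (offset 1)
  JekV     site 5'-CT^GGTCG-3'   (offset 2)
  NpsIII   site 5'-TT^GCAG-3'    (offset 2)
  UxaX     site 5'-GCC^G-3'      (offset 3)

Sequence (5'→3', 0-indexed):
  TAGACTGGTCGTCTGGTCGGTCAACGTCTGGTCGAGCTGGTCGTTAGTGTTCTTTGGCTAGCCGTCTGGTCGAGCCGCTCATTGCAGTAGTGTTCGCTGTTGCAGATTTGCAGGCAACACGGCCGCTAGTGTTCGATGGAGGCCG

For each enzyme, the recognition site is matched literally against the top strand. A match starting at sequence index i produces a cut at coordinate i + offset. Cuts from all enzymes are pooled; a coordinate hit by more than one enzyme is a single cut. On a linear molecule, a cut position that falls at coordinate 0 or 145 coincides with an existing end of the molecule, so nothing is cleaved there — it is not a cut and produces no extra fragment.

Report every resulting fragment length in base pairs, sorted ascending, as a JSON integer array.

Per-enzyme occurrences:
  IvoVI TAGTGTTC/1: at [44, 87, 126] ⇒ [45, 88, 127]
  JekV CTGGTCG/2: at [4, 12, 27, 36, 65] ⇒ [6, 14, 29, 38, 67]
  NpsIII TTGCAG/2: at [81, 99, 107] ⇒ [83, 101, 109]
  UxaX GCCG/3: at [60, 73, 121, 141] ⇒ [63, 76, 124, 144]

Pooled cuts: [6, 14, 29, 38, 45, 63, 67, 76, 83, 88, 101, 109, 124, 127, 144]

Fragments:
  [0,6): 6 bp
  [6,14): 8 bp
  [14,29): 15 bp
  [29,38): 9 bp
  [38,45): 7 bp
  [45,63): 18 bp
  [63,67): 4 bp
  [67,76): 9 bp
  [76,83): 7 bp
  [83,88): 5 bp
  [88,101): 13 bp
  [101,109): 8 bp
  [109,124): 15 bp
  [124,127): 3 bp
  [127,144): 17 bp
  [144,145): 1 bp

[1,3,4,5,6,7,7,8,8,9,9,13,15,15,17,18]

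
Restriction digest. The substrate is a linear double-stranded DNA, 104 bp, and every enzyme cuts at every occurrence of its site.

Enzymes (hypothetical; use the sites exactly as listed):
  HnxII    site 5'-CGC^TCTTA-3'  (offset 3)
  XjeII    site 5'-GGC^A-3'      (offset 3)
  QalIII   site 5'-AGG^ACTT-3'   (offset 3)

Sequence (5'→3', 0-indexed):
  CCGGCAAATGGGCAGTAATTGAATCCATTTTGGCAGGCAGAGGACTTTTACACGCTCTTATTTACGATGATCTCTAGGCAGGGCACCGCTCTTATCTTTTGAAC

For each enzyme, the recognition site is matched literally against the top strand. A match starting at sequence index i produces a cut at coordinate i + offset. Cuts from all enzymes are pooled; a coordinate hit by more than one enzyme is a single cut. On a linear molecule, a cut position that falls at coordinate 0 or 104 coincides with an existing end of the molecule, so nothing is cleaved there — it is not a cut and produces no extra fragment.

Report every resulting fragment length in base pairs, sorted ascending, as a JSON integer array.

[4,5,5,5,5,8,12,15,21,24]

Site scan:
  HnxII CGCTCTTA/3: at [52, 86] ⇒ [55, 89]
  XjeII GGCA/3: at [2, 10, 31, 35, 76, 81] ⇒ [5, 13, 34, 38, 79, 84]
  QalIII AGGACTT/3: at [40] ⇒ [43]

Pooled cuts: [5, 13, 34, 38, 43, 55, 79, 84, 89]

Fragments:
  [0,5): 5 bp
  [5,13): 8 bp
  [13,34): 21 bp
  [34,38): 4 bp
  [38,43): 5 bp
  [43,55): 12 bp
  [55,79): 24 bp
  [79,84): 5 bp
  [84,89): 5 bp
  [89,104): 15 bp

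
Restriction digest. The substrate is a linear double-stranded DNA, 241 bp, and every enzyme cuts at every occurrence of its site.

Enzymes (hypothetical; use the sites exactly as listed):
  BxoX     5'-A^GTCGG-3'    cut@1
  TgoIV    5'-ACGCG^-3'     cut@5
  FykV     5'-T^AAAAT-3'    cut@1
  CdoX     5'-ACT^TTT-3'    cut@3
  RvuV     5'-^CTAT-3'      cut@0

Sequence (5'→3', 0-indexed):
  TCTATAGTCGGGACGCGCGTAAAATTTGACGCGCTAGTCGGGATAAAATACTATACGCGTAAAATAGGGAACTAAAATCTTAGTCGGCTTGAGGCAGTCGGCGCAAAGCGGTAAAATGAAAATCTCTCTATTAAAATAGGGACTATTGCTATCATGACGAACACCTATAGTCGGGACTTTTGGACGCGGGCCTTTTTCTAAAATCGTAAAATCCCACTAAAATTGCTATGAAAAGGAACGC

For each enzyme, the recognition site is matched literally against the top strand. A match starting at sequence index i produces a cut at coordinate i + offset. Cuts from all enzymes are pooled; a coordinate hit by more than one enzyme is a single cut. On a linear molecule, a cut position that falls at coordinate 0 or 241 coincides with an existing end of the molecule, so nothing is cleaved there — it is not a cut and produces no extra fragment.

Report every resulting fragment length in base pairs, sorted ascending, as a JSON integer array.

Scan for sites:
  BxoX AGTCGG/1: at [5, 35, 81, 95, 168] ⇒ [6, 36, 82, 96, 169]
  TgoIV ACGCG/5: at [12, 28, 54, 183] ⇒ [17, 33, 59, 188]
  FykV TAAAAT/1: at [19, 43, 59, 72, 111, 131, 198, 206, 217] ⇒ [20, 44, 60, 73, 112, 132, 199, 207, 218]
  CdoX ACTTTT/3: at [175] ⇒ [178]
  RvuV CTAT/0: at [1, 50, 127, 142, 148, 164, 225] ⇒ [1, 50, 127, 142, 148, 164, 225]

All cut coordinates (distinct, sorted): [1, 6, 17, 20, 33, 36, 44, 50, 59, 60, 73, 82, 96, 112, 127, 132, 142, 148, 164, 169, 178, 188, 199, 207, 218, 225]

Fragments:
  [0,1): 1 bp
  [1,6): 5 bp
  [6,17): 11 bp
  [17,20): 3 bp
  [20,33): 13 bp
  [33,36): 3 bp
  [36,44): 8 bp
  [44,50): 6 bp
  [50,59): 9 bp
  [59,60): 1 bp
  [60,73): 13 bp
  [73,82): 9 bp
  [82,96): 14 bp
  [96,112): 16 bp
  [112,127): 15 bp
  [127,132): 5 bp
  [132,142): 10 bp
  [142,148): 6 bp
  [148,164): 16 bp
  [164,169): 5 bp
  [169,178): 9 bp
  [178,188): 10 bp
  [188,199): 11 bp
  [199,207): 8 bp
  [207,218): 11 bp
  [218,225): 7 bp
  [225,241): 16 bp

[1,1,3,3,5,5,5,6,6,7,8,8,9,9,9,10,10,11,11,11,13,13,14,15,16,16,16]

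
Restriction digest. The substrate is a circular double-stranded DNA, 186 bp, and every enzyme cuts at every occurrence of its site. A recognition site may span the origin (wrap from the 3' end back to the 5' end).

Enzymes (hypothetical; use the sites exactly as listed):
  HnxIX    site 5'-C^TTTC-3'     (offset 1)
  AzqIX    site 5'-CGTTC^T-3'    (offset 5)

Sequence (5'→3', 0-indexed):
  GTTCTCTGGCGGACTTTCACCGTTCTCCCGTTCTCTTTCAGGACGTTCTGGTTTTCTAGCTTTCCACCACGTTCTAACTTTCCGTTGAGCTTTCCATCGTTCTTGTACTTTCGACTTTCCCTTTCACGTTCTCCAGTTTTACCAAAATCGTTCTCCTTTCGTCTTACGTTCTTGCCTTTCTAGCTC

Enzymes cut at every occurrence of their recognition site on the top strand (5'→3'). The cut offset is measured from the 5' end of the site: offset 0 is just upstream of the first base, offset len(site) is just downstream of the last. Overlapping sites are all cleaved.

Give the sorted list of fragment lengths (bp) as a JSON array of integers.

Site scan:
  HnxIX CTTTC/1: at [13, 34, 59, 77, 89, 107, 114, 120, 155, 175] ⇒ [14, 35, 60, 78, 90, 108, 115, 121, 156, 176]
  AzqIX CGTTCT/5: at [20, 28, 43, 69, 97, 126, 148, 166, 185] ⇒ [4, 25, 33, 48, 74, 102, 131, 153, 171]

All cut coordinates (distinct, sorted): [4, 14, 25, 33, 35, 48, 60, 74, 78, 90, 102, 108, 115, 121, 131, 153, 156, 171, 176]

Fragment lengths:
  4→14: 10 bp
  14→25: 11 bp
  25→33: 8 bp
  33→35: 2 bp
  35→48: 13 bp
  48→60: 12 bp
  60→74: 14 bp
  74→78: 4 bp
  78→90: 12 bp
  90→102: 12 bp
  102→108: 6 bp
  108→115: 7 bp
  115→121: 6 bp
  121→131: 10 bp
  131→153: 22 bp
  153→156: 3 bp
  156→171: 15 bp
  171→176: 5 bp
  176→4 (wrap): 186-176+4 = 14 bp

[2,3,4,5,6,6,7,8,10,10,11,12,12,12,13,14,14,15,22]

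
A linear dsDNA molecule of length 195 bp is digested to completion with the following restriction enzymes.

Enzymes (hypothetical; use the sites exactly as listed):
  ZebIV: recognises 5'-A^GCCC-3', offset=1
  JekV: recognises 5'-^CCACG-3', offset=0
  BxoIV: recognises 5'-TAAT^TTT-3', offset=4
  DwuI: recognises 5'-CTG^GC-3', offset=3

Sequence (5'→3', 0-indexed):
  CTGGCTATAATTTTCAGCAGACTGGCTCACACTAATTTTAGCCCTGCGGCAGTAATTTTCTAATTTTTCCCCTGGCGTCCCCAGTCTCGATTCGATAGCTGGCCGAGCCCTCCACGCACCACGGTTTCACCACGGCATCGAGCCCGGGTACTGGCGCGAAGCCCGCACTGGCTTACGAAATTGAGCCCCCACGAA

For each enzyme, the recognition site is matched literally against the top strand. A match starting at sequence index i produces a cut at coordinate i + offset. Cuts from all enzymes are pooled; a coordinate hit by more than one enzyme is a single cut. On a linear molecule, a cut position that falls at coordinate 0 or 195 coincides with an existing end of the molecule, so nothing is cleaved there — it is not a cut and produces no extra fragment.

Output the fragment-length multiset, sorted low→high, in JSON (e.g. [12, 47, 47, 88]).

Site scan:
  ZebIV AGCCC/1: at [39, 105, 140, 159, 183] ⇒ [40, 106, 141, 160, 184]
  JekV CCACG/0: at [111, 118, 129, 188] ⇒ [111, 118, 129, 188]
  BxoIV TAATTTT/4: at [7, 32, 52, 60] ⇒ [11, 36, 56, 64]
  DwuI CTGGC/3: at [0, 21, 71, 98, 150, 167] ⇒ [3, 24, 74, 101, 153, 170]

Pooled cuts: [3, 11, 24, 36, 40, 56, 64, 74, 101, 106, 111, 118, 129, 141, 153, 160, 170, 184, 188]

Fragment lengths:
  [0,3): 3 bp
  [3,11): 8 bp
  [11,24): 13 bp
  [24,36): 12 bp
  [36,40): 4 bp
  [40,56): 16 bp
  [56,64): 8 bp
  [64,74): 10 bp
  [74,101): 27 bp
  [101,106): 5 bp
  [106,111): 5 bp
  [111,118): 7 bp
  [118,129): 11 bp
  [129,141): 12 bp
  [141,153): 12 bp
  [153,160): 7 bp
  [160,170): 10 bp
  [170,184): 14 bp
  [184,188): 4 bp
  [188,195): 7 bp

[3,4,4,5,5,7,7,7,8,8,10,10,11,12,12,12,13,14,16,27]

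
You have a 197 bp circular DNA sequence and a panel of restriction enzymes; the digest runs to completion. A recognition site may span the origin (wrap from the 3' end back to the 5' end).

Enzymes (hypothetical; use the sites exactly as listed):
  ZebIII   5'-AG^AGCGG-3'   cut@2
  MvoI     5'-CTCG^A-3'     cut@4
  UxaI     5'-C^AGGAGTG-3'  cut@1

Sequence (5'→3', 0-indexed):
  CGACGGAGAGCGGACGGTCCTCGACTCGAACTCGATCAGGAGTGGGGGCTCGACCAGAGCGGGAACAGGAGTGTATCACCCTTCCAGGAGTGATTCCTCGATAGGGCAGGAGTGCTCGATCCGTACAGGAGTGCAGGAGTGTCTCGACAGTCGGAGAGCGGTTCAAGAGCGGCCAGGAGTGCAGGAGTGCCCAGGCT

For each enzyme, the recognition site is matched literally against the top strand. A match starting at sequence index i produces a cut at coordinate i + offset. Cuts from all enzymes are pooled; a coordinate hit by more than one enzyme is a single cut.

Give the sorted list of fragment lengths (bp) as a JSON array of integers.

Scan for sites:
  ZebIII AGAGCGG/2: at [6, 55, 154, 165] ⇒ [8, 57, 156, 167]
  MvoI CTCGA/4: at [19, 24, 30, 48, 96, 114, 142, 195] ⇒ [2, 23, 28, 34, 52, 100, 118, 146]
  UxaI CAGGAGTG/1: at [36, 65, 84, 106, 125, 133, 173, 181] ⇒ [37, 66, 85, 107, 126, 134, 174, 182]

Pooled cuts: [2, 8, 23, 28, 34, 37, 52, 57, 66, 85, 100, 107, 118, 126, 134, 146, 156, 167, 174, 182]

Fragments:
  2→8: 6 bp
  8→23: 15 bp
  23→28: 5 bp
  28→34: 6 bp
  34→37: 3 bp
  37→52: 15 bp
  52→57: 5 bp
  57→66: 9 bp
  66→85: 19 bp
  85→100: 15 bp
  100→107: 7 bp
  107→118: 11 bp
  118→126: 8 bp
  126→134: 8 bp
  134→146: 12 bp
  146→156: 10 bp
  156→167: 11 bp
  167→174: 7 bp
  174→182: 8 bp
  182→2 (wrap): 197-182+2 = 17 bp

[3,5,5,6,6,7,7,8,8,8,9,10,11,11,12,15,15,15,17,19]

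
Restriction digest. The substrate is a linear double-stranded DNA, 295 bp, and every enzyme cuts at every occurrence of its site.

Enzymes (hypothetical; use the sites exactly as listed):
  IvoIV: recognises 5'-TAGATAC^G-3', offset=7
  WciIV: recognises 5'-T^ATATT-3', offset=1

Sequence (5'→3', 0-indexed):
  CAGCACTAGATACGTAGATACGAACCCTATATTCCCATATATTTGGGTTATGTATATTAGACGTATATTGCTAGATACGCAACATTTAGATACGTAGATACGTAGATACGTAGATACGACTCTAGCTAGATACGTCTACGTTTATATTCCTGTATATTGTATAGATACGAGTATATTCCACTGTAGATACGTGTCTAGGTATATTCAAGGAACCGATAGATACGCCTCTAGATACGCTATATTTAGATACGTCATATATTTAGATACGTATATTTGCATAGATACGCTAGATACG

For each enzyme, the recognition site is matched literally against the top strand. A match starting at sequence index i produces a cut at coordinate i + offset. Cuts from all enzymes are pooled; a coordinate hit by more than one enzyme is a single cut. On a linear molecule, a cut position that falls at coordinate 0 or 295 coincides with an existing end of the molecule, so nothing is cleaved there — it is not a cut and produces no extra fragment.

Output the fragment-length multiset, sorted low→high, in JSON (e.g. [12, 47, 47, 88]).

[1,2,3,4,5,7,8,8,8,8,9,10,10,10,10,11,12,12,12,13,14,15,15,15,16,16,18,23]

Per-enzyme occurrences:
  IvoIV (TAGATACG, off=7): starts [6, 14, 71, 86, 94, 102, 110, 126, 161, 183, 216, 228, 243, 260, 278, 287] → cuts [13, 21, 78, 93, 101, 109, 117, 133, 168, 190, 223, 235, 250, 267, 285, 294]
  WciIV (TATATT, off=1): starts [27, 37, 52, 63, 142, 152, 171, 199, 237, 254, 268] → cuts [28, 38, 53, 64, 143, 153, 172, 200, 238, 255, 269]

All cut coordinates (distinct, sorted): [13, 21, 28, 38, 53, 64, 78, 93, 101, 109, 117, 133, 143, 153, 168, 172, 190, 200, 223, 235, 238, 250, 255, 267, 269, 285, 294]

Fragments:
  [0,13): 13 bp
  [13,21): 8 bp
  [21,28): 7 bp
  [28,38): 10 bp
  [38,53): 15 bp
  [53,64): 11 bp
  [64,78): 14 bp
  [78,93): 15 bp
  [93,101): 8 bp
  [101,109): 8 bp
  [109,117): 8 bp
  [117,133): 16 bp
  [133,143): 10 bp
  [143,153): 10 bp
  [153,168): 15 bp
  [168,172): 4 bp
  [172,190): 18 bp
  [190,200): 10 bp
  [200,223): 23 bp
  [223,235): 12 bp
  [235,238): 3 bp
  [238,250): 12 bp
  [250,255): 5 bp
  [255,267): 12 bp
  [267,269): 2 bp
  [269,285): 16 bp
  [285,294): 9 bp
  [294,295): 1 bp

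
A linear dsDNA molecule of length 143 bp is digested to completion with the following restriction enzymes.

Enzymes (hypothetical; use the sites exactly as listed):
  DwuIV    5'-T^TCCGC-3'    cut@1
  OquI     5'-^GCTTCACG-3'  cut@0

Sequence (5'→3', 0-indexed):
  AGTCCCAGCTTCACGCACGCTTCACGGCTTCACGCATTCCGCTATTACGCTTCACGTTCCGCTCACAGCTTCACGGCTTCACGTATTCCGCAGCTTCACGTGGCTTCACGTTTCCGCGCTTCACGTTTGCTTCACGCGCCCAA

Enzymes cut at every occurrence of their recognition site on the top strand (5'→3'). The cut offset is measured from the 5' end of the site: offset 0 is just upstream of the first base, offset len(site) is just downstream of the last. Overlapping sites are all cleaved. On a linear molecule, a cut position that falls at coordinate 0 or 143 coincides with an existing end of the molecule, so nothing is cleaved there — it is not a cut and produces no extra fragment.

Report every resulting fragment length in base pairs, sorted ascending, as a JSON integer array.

[5,6,7,8,8,9,10,10,10,11,11,11,11,11,15]

Site scan:
  DwuIV TTCCGC/1: at [36, 56, 85, 111] ⇒ [37, 57, 86, 112]
  OquI GCTTCACG/0: at [7, 18, 26, 48, 67, 75, 92, 102, 117, 128] ⇒ [7, 18, 26, 48, 67, 75, 92, 102, 117, 128]

All cut coordinates (distinct, sorted): [7, 18, 26, 37, 48, 57, 67, 75, 86, 92, 102, 112, 117, 128]

Fragments:
  [0,7): 7 bp
  [7,18): 11 bp
  [18,26): 8 bp
  [26,37): 11 bp
  [37,48): 11 bp
  [48,57): 9 bp
  [57,67): 10 bp
  [67,75): 8 bp
  [75,86): 11 bp
  [86,92): 6 bp
  [92,102): 10 bp
  [102,112): 10 bp
  [112,117): 5 bp
  [117,128): 11 bp
  [128,143): 15 bp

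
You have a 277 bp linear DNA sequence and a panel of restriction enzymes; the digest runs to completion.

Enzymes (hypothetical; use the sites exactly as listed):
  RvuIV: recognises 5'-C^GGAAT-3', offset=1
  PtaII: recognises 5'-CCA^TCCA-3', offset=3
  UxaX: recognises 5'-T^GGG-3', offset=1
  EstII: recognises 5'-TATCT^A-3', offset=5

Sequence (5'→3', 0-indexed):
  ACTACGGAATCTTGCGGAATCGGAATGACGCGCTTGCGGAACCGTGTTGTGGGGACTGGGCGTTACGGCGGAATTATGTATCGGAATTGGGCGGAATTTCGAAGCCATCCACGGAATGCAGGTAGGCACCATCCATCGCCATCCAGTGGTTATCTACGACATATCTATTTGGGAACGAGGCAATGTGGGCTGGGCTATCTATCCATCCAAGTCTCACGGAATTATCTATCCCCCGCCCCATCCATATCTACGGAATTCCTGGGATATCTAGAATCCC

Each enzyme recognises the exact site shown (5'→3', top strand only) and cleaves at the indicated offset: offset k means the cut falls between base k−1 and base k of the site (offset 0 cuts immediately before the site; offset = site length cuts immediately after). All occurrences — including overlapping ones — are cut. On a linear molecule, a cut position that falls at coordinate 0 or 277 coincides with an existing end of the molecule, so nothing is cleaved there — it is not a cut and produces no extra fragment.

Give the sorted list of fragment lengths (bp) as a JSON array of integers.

[2,4,4,5,5,5,5,6,6,7,8,9,9,9,9,10,10,10,11,12,12,13,13,14,15,16,19,29]

Per-enzyme occurrences:
  RvuIV (CGGAAT, off=1): starts [4, 14, 20, 68, 81, 91, 111, 216, 250] → cuts [5, 15, 21, 69, 82, 92, 112, 217, 251]
  PtaII (CCATCCA, off=3): starts [104, 128, 138, 202, 237] → cuts [107, 131, 141, 205, 240]
  UxaX (TGGG, off=1): starts [49, 56, 87, 169, 185, 190, 259] → cuts [50, 57, 88, 170, 186, 191, 260]
  EstII (TATCTA, off=5): starts [150, 161, 195, 222, 244, 264] → cuts [155, 166, 200, 227, 249, 269]

Pooled cuts: [5, 15, 21, 50, 57, 69, 82, 88, 92, 107, 112, 131, 141, 155, 166, 170, 186, 191, 200, 205, 217, 227, 240, 249, 251, 260, 269]

Fragments:
  [0,5): 5 bp
  [5,15): 10 bp
  [15,21): 6 bp
  [21,50): 29 bp
  [50,57): 7 bp
  [57,69): 12 bp
  [69,82): 13 bp
  [82,88): 6 bp
  [88,92): 4 bp
  [92,107): 15 bp
  [107,112): 5 bp
  [112,131): 19 bp
  [131,141): 10 bp
  [141,155): 14 bp
  [155,166): 11 bp
  [166,170): 4 bp
  [170,186): 16 bp
  [186,191): 5 bp
  [191,200): 9 bp
  [200,205): 5 bp
  [205,217): 12 bp
  [217,227): 10 bp
  [227,240): 13 bp
  [240,249): 9 bp
  [249,251): 2 bp
  [251,260): 9 bp
  [260,269): 9 bp
  [269,277): 8 bp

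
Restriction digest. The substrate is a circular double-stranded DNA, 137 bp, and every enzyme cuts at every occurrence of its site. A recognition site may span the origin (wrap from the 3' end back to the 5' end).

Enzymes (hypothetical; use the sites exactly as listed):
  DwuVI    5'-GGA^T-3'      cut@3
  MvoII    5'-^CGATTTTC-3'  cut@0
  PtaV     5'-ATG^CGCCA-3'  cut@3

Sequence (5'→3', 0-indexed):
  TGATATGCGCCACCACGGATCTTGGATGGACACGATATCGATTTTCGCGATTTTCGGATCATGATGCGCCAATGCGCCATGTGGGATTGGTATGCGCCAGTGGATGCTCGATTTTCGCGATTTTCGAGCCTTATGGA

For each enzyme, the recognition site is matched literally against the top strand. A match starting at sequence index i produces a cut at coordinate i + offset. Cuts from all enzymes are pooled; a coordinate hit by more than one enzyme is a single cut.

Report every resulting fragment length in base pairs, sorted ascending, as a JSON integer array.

[4,7,7,8,8,8,9,9,10,11,12,12,12,20]

Per-enzyme occurrences:
  DwuVI (GGAT, off=3): starts [16, 23, 55, 83, 101, 134] → cuts [0, 19, 26, 58, 86, 104]
  MvoII (CGATTTTC, off=0): starts [38, 47, 108, 117] → cuts [38, 47, 108, 117]
  PtaV (ATGCGCCA, off=3): starts [4, 63, 71, 91] → cuts [7, 66, 74, 94]

All cut coordinates (distinct, sorted): [0, 7, 19, 26, 38, 47, 58, 66, 74, 86, 94, 104, 108, 117]

Fragments:
  0→7: 7 bp
  7→19: 12 bp
  19→26: 7 bp
  26→38: 12 bp
  38→47: 9 bp
  47→58: 11 bp
  58→66: 8 bp
  66→74: 8 bp
  74→86: 12 bp
  86→94: 8 bp
  94→104: 10 bp
  104→108: 4 bp
  108→117: 9 bp
  117→0 (wrap): 137-117+0 = 20 bp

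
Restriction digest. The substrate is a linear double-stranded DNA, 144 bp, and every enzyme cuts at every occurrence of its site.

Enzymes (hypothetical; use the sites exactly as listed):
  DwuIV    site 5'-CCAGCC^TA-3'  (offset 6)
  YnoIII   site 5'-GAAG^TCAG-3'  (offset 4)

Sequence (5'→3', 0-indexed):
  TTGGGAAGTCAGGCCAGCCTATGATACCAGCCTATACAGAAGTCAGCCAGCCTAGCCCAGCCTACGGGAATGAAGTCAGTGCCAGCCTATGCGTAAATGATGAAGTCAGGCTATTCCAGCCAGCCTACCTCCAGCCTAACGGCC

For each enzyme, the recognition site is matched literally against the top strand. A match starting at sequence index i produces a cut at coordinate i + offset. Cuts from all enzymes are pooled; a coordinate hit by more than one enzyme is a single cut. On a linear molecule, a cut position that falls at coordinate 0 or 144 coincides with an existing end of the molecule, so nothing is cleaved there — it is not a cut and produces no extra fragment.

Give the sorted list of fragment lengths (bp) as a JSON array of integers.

[8,8,10,10,10,11,11,12,13,13,18,20]

Per-enzyme occurrences:
  DwuIV CCAGCCTA/6: at [13, 26, 46, 56, 81, 119, 130] ⇒ [19, 32, 52, 62, 87, 125, 136]
  YnoIII GAAGTCAG/4: at [4, 38, 71, 101] ⇒ [8, 42, 75, 105]

Pooled cuts: [8, 19, 32, 42, 52, 62, 75, 87, 105, 125, 136]

Fragment lengths:
  [0,8): 8 bp
  [8,19): 11 bp
  [19,32): 13 bp
  [32,42): 10 bp
  [42,52): 10 bp
  [52,62): 10 bp
  [62,75): 13 bp
  [75,87): 12 bp
  [87,105): 18 bp
  [105,125): 20 bp
  [125,136): 11 bp
  [136,144): 8 bp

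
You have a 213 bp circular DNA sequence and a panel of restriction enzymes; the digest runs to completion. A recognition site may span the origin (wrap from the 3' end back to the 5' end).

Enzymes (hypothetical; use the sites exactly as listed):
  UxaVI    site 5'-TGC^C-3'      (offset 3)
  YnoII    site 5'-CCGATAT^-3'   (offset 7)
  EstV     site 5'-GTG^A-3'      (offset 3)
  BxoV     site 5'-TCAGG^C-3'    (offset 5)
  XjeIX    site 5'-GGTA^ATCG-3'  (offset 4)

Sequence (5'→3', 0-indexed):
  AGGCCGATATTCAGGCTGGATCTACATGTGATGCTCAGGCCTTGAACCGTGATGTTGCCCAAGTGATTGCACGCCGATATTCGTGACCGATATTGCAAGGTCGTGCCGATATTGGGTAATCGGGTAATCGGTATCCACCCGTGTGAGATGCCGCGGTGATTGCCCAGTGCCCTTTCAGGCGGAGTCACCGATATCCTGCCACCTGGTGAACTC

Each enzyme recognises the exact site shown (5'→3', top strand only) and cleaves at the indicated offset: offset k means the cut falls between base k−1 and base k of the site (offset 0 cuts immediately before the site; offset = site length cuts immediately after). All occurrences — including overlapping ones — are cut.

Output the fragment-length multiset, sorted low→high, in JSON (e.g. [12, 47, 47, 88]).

[5,5,5,5,6,6,6,7,7,7,7,7,8,8,8,9,9,9,12,13,15,15,15,19]

Per-enzyme occurrences:
  UxaVI TGCC/3: at [55, 103, 148, 160, 167, 196] ⇒ [58, 106, 151, 163, 170, 199]
  YnoII CCGATAT/7: at [3, 73, 86, 105, 187] ⇒ [10, 80, 93, 112, 194]
  EstV GTGA/3: at [27, 48, 62, 82, 142, 155, 205] ⇒ [30, 51, 65, 85, 145, 158, 208]
  BxoV TCAGGC/5: at [10, 34, 174, 211] ⇒ [3, 15, 39, 179]
  XjeIX GGTAATCG/4: at [114, 122] ⇒ [118, 126]

All cut coordinates (distinct, sorted): [3, 10, 15, 30, 39, 51, 58, 65, 80, 85, 93, 106, 112, 118, 126, 145, 151, 158, 163, 170, 179, 194, 199, 208]

Fragments:
  3→10: 7 bp
  10→15: 5 bp
  15→30: 15 bp
  30→39: 9 bp
  39→51: 12 bp
  51→58: 7 bp
  58→65: 7 bp
  65→80: 15 bp
  80→85: 5 bp
  85→93: 8 bp
  93→106: 13 bp
  106→112: 6 bp
  112→118: 6 bp
  118→126: 8 bp
  126→145: 19 bp
  145→151: 6 bp
  151→158: 7 bp
  158→163: 5 bp
  163→170: 7 bp
  170→179: 9 bp
  179→194: 15 bp
  194→199: 5 bp
  199→208: 9 bp
  208→3 (wrap): 213-208+3 = 8 bp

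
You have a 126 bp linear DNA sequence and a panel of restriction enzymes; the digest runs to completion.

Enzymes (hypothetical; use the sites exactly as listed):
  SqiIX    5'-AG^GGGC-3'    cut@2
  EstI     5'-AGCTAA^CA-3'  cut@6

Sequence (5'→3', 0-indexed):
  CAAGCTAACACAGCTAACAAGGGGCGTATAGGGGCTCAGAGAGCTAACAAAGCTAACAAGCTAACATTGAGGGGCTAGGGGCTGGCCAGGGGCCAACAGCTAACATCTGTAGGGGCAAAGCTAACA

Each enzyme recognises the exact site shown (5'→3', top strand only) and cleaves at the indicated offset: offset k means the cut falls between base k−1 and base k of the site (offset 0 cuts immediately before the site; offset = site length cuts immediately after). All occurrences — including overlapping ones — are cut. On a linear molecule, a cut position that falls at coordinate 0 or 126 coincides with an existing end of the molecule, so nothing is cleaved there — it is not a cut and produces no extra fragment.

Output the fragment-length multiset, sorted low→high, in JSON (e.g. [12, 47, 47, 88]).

Site scan:
  SqiIX (AGGGGC, off=2): starts [19, 29, 69, 76, 87, 110] → cuts [21, 31, 71, 78, 89, 112]
  EstI (AGCTAACA, off=6): starts [2, 11, 41, 50, 58, 97, 118] → cuts [8, 17, 47, 56, 64, 103, 124]

All cut coordinates (distinct, sorted): [8, 17, 21, 31, 47, 56, 64, 71, 78, 89, 103, 112, 124]

Fragments:
  [0,8): 8 bp
  [8,17): 9 bp
  [17,21): 4 bp
  [21,31): 10 bp
  [31,47): 16 bp
  [47,56): 9 bp
  [56,64): 8 bp
  [64,71): 7 bp
  [71,78): 7 bp
  [78,89): 11 bp
  [89,103): 14 bp
  [103,112): 9 bp
  [112,124): 12 bp
  [124,126): 2 bp

[2,4,7,7,8,8,9,9,9,10,11,12,14,16]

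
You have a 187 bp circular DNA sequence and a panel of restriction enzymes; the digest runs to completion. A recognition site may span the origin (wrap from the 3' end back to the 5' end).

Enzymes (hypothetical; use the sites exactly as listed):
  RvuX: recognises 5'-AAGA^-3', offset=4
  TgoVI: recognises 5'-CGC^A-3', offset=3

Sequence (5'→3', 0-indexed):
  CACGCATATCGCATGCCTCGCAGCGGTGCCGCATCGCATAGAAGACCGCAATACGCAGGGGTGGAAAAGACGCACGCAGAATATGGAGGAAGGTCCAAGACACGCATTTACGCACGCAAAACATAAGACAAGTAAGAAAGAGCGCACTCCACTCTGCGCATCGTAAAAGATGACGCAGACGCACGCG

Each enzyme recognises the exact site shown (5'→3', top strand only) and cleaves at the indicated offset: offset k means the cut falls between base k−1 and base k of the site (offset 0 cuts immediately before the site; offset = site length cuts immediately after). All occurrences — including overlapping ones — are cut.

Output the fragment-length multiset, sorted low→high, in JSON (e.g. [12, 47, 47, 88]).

Site scan:
  RvuX AAGA/4: at [41, 66, 96, 124, 133, 137, 166] ⇒ [45, 70, 100, 128, 137, 141, 170]
  TgoVI CGCA/3: at [2, 9, 18, 29, 34, 46, 53, 70, 74, 102, 110, 114, 142, 156, 173, 179, 185] ⇒ [1, 5, 12, 21, 32, 37, 49, 56, 73, 77, 105, 113, 117, 145, 159, 176, 182]

Pooled cuts: [1, 5, 12, 21, 32, 37, 45, 49, 56, 70, 73, 77, 100, 105, 113, 117, 128, 137, 141, 145, 159, 170, 176, 182]

Fragment lengths:
  1→5: 4 bp
  5→12: 7 bp
  12→21: 9 bp
  21→32: 11 bp
  32→37: 5 bp
  37→45: 8 bp
  45→49: 4 bp
  49→56: 7 bp
  56→70: 14 bp
  70→73: 3 bp
  73→77: 4 bp
  77→100: 23 bp
  100→105: 5 bp
  105→113: 8 bp
  113→117: 4 bp
  117→128: 11 bp
  128→137: 9 bp
  137→141: 4 bp
  141→145: 4 bp
  145→159: 14 bp
  159→170: 11 bp
  170→176: 6 bp
  176→182: 6 bp
  182→1 (wrap): 187-182+1 = 6 bp

[3,4,4,4,4,4,4,5,5,6,6,6,7,7,8,8,9,9,11,11,11,14,14,23]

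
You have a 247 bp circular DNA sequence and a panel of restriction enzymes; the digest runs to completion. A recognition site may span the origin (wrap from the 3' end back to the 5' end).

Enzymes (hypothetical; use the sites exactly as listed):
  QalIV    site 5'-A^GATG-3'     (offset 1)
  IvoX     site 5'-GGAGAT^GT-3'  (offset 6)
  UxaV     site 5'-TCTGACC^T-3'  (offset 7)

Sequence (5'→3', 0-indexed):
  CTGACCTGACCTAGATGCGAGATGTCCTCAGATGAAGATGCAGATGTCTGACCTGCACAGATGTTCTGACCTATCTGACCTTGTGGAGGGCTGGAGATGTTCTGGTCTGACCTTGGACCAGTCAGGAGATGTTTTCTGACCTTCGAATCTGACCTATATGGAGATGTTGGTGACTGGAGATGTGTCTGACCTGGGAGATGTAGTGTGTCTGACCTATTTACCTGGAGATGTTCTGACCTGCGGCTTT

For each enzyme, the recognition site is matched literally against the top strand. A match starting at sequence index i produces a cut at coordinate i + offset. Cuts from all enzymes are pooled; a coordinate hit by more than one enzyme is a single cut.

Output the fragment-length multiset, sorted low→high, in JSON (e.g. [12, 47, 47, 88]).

Scan for sites:
  QalIV AGATG/1: at [12, 19, 29, 35, 41, 58, 94, 126, 161, 177, 195, 225] ⇒ [13, 20, 30, 36, 42, 59, 95, 127, 162, 178, 196, 226]
  IvoX GGAGATGT/6: at [92, 124, 159, 175, 193, 223] ⇒ [98, 130, 165, 181, 199, 229]
  UxaV TCTGACCT/7: at [46, 64, 73, 105, 134, 147, 184, 207, 231, 246] ⇒ [6, 53, 71, 80, 112, 141, 154, 191, 214, 238]

Pooled cuts: [6, 13, 20, 30, 36, 42, 53, 59, 71, 80, 95, 98, 112, 127, 130, 141, 154, 162, 165, 178, 181, 191, 196, 199, 214, 226, 229, 238]

Fragment lengths:
  6→13: 7 bp
  13→20: 7 bp
  20→30: 10 bp
  30→36: 6 bp
  36→42: 6 bp
  42→53: 11 bp
  53→59: 6 bp
  59→71: 12 bp
  71→80: 9 bp
  80→95: 15 bp
  95→98: 3 bp
  98→112: 14 bp
  112→127: 15 bp
  127→130: 3 bp
  130→141: 11 bp
  141→154: 13 bp
  154→162: 8 bp
  162→165: 3 bp
  165→178: 13 bp
  178→181: 3 bp
  181→191: 10 bp
  191→196: 5 bp
  196→199: 3 bp
  199→214: 15 bp
  214→226: 12 bp
  226→229: 3 bp
  229→238: 9 bp
  238→6 (wrap): 247-238+6 = 15 bp

[3,3,3,3,3,3,5,6,6,6,7,7,8,9,9,10,10,11,11,12,12,13,13,14,15,15,15,15]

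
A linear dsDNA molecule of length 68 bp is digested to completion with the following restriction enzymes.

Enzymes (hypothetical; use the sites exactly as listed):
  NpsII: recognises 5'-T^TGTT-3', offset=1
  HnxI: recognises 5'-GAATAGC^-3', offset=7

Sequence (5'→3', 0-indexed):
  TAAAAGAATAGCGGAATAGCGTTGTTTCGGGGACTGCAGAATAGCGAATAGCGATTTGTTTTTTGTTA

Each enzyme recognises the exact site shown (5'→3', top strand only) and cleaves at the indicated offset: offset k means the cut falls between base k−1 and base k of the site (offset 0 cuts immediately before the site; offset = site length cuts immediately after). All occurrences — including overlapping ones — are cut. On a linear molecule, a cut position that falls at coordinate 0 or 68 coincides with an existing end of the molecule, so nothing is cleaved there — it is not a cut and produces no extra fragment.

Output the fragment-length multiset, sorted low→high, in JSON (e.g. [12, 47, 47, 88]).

Scan for sites:
  NpsII (TTGTT, off=1): starts [21, 55, 62] → cuts [22, 56, 63]
  HnxI (GAATAGC, off=7): starts [5, 13, 38, 45] → cuts [12, 20, 45, 52]

All cut coordinates (distinct, sorted): [12, 20, 22, 45, 52, 56, 63]

Fragment lengths:
  [0,12): 12 bp
  [12,20): 8 bp
  [20,22): 2 bp
  [22,45): 23 bp
  [45,52): 7 bp
  [52,56): 4 bp
  [56,63): 7 bp
  [63,68): 5 bp

[2,4,5,7,7,8,12,23]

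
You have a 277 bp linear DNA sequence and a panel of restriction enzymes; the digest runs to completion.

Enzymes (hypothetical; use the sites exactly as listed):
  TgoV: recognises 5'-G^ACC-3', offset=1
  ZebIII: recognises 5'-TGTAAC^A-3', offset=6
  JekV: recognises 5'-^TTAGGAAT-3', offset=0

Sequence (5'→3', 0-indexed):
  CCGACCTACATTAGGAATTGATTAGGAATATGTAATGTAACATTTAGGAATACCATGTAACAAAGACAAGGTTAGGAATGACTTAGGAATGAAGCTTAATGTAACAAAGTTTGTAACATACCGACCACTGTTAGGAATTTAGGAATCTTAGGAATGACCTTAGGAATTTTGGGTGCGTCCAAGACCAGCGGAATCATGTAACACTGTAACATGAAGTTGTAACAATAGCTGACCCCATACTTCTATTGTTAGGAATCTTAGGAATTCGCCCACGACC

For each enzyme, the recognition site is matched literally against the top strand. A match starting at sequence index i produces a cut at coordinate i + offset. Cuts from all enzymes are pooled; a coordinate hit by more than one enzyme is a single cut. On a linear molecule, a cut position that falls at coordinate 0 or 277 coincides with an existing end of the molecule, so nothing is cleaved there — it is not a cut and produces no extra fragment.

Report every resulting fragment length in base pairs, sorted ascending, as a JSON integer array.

[2,3,3,3,6,7,7,8,8,8,9,9,9,10,11,11,12,13,17,17,18,19,20,23,24]

Per-enzyme occurrences:
  TgoV GACC/1: at [2, 122, 155, 182, 230, 273] ⇒ [3, 123, 156, 183, 231, 274]
  ZebIII TGTAACA/6: at [35, 55, 99, 111, 196, 204, 217] ⇒ [41, 61, 105, 117, 202, 210, 223]
  JekV TTAGGAAT/0: at [10, 21, 43, 71, 82, 130, 138, 147, 159, 248, 257] ⇒ [10, 21, 43, 71, 82, 130, 138, 147, 159, 248, 257]

All cut coordinates (distinct, sorted): [3, 10, 21, 41, 43, 61, 71, 82, 105, 117, 123, 130, 138, 147, 156, 159, 183, 202, 210, 223, 231, 248, 257, 274]

Fragment lengths:
  [0,3): 3 bp
  [3,10): 7 bp
  [10,21): 11 bp
  [21,41): 20 bp
  [41,43): 2 bp
  [43,61): 18 bp
  [61,71): 10 bp
  [71,82): 11 bp
  [82,105): 23 bp
  [105,117): 12 bp
  [117,123): 6 bp
  [123,130): 7 bp
  [130,138): 8 bp
  [138,147): 9 bp
  [147,156): 9 bp
  [156,159): 3 bp
  [159,183): 24 bp
  [183,202): 19 bp
  [202,210): 8 bp
  [210,223): 13 bp
  [223,231): 8 bp
  [231,248): 17 bp
  [248,257): 9 bp
  [257,274): 17 bp
  [274,277): 3 bp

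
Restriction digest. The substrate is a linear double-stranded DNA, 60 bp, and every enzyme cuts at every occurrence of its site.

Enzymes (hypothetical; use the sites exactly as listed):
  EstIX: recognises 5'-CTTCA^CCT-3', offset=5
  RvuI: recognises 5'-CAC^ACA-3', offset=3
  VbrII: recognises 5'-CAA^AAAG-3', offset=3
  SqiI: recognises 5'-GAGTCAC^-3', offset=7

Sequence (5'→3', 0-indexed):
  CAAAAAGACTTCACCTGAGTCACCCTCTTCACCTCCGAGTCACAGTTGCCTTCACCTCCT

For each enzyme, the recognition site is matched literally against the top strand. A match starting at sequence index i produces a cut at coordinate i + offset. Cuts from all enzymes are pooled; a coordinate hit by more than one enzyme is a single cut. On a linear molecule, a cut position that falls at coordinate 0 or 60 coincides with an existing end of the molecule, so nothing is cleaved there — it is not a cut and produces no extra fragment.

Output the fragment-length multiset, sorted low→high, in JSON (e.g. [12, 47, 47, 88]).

[3,6,8,10,10,11,12]

Per-enzyme occurrences:
  EstIX (CTTCACCT, off=5): starts [8, 26, 49] → cuts [13, 31, 54]
  RvuI (CACACA, off=3): no sites
  VbrII (CAAAAAG, off=3): starts [0] → cuts [3]
  SqiI (GAGTCAC, off=7): starts [16, 36] → cuts [23, 43]

All cut coordinates (distinct, sorted): [3, 13, 23, 31, 43, 54]

Fragments:
  [0,3): 3 bp
  [3,13): 10 bp
  [13,23): 10 bp
  [23,31): 8 bp
  [31,43): 12 bp
  [43,54): 11 bp
  [54,60): 6 bp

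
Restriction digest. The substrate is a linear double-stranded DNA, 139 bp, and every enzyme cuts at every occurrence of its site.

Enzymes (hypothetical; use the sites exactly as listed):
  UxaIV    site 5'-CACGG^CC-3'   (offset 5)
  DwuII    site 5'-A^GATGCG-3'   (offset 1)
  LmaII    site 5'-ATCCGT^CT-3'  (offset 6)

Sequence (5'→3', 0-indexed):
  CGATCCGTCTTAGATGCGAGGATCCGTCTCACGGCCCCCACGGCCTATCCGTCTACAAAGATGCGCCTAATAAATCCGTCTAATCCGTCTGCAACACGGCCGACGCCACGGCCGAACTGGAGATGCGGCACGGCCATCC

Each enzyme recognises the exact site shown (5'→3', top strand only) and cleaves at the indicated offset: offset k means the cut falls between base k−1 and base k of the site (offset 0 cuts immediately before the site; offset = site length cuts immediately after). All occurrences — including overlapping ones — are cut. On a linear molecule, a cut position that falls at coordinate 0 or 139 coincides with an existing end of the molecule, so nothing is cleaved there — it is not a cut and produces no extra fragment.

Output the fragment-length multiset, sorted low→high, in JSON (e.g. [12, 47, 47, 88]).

[4,6,7,7,8,9,9,9,10,11,12,12,15,20]

Per-enzyme occurrences:
  UxaIV (CACGGCC, off=5): starts [29, 38, 94, 106, 128] → cuts [34, 43, 99, 111, 133]
  DwuII (AGATGCG, off=1): starts [11, 58, 120] → cuts [12, 59, 121]
  LmaII (ATCCGTCT, off=6): starts [2, 21, 46, 73, 82] → cuts [8, 27, 52, 79, 88]

Pooled cuts: [8, 12, 27, 34, 43, 52, 59, 79, 88, 99, 111, 121, 133]

Fragments:
  [0,8): 8 bp
  [8,12): 4 bp
  [12,27): 15 bp
  [27,34): 7 bp
  [34,43): 9 bp
  [43,52): 9 bp
  [52,59): 7 bp
  [59,79): 20 bp
  [79,88): 9 bp
  [88,99): 11 bp
  [99,111): 12 bp
  [111,121): 10 bp
  [121,133): 12 bp
  [133,139): 6 bp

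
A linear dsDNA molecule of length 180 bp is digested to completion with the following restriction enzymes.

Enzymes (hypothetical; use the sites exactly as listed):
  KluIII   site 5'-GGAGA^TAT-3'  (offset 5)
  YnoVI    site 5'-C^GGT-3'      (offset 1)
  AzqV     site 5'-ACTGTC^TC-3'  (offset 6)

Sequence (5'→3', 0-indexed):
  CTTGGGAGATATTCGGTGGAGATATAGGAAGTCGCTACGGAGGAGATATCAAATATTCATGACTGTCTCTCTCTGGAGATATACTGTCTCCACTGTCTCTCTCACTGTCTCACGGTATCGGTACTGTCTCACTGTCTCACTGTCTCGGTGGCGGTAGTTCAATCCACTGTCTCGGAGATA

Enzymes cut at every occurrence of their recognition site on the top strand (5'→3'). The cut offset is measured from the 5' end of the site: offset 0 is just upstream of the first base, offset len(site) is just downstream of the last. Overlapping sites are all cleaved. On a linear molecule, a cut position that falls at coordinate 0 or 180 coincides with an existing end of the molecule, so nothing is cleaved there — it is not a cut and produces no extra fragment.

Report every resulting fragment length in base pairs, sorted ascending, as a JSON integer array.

[2,4,5,6,6,8,8,8,9,9,9,9,9,12,12,19,21,24]

Scan for sites:
  KluIII GGAGATAT/5: at [4, 17, 41, 74] ⇒ [9, 22, 46, 79]
  YnoVI CGGT/1: at [13, 112, 118, 145, 151] ⇒ [14, 113, 119, 146, 152]
  AzqV ACTGTCTC/6: at [61, 82, 91, 103, 122, 130, 138, 165] ⇒ [67, 88, 97, 109, 128, 136, 144, 171]

All cut coordinates (distinct, sorted): [9, 14, 22, 46, 67, 79, 88, 97, 109, 113, 119, 128, 136, 144, 146, 152, 171]

Fragments:
  [0,9): 9 bp
  [9,14): 5 bp
  [14,22): 8 bp
  [22,46): 24 bp
  [46,67): 21 bp
  [67,79): 12 bp
  [79,88): 9 bp
  [88,97): 9 bp
  [97,109): 12 bp
  [109,113): 4 bp
  [113,119): 6 bp
  [119,128): 9 bp
  [128,136): 8 bp
  [136,144): 8 bp
  [144,146): 2 bp
  [146,152): 6 bp
  [152,171): 19 bp
  [171,180): 9 bp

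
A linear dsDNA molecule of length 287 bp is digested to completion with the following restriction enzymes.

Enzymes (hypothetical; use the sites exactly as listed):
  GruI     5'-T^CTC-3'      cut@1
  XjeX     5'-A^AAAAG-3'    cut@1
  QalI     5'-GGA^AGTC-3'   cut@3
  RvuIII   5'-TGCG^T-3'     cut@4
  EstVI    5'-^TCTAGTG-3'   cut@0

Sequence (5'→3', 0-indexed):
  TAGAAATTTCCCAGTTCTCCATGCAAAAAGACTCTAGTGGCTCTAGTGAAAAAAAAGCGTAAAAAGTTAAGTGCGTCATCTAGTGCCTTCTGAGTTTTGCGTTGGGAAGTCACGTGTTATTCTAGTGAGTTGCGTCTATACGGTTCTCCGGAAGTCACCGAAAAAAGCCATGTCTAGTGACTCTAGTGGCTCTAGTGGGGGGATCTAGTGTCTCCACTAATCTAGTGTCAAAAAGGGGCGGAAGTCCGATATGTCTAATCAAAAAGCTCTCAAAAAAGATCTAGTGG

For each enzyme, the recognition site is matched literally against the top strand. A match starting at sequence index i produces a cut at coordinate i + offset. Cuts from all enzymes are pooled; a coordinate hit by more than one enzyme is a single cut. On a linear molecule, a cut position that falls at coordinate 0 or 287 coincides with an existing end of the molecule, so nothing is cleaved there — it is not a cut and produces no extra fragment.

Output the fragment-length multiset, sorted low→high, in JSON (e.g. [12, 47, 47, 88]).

Scan for sites:
  GruI TCTC/1: at [15, 144, 210, 267] ⇒ [16, 145, 211, 268]
  XjeX AAAAAG/1: at [24, 51, 60, 161, 229, 260, 272] ⇒ [25, 52, 61, 162, 230, 261, 273]
  QalI GGAAGTC/3: at [104, 149, 239] ⇒ [107, 152, 242]
  RvuIII TGCGT/4: at [71, 97, 130] ⇒ [75, 101, 134]
  EstVI TCTAGTG/0: at [32, 41, 78, 120, 172, 181, 190, 203, 220, 279] ⇒ [32, 41, 78, 120, 172, 181, 190, 203, 220, 279]

All cut coordinates (distinct, sorted): [16, 25, 32, 41, 52, 61, 75, 78, 101, 107, 120, 134, 145, 152, 162, 172, 181, 190, 203, 211, 220, 230, 242, 261, 268, 273, 279]

Fragment lengths:
  [0,16): 16 bp
  [16,25): 9 bp
  [25,32): 7 bp
  [32,41): 9 bp
  [41,52): 11 bp
  [52,61): 9 bp
  [61,75): 14 bp
  [75,78): 3 bp
  [78,101): 23 bp
  [101,107): 6 bp
  [107,120): 13 bp
  [120,134): 14 bp
  [134,145): 11 bp
  [145,152): 7 bp
  [152,162): 10 bp
  [162,172): 10 bp
  [172,181): 9 bp
  [181,190): 9 bp
  [190,203): 13 bp
  [203,211): 8 bp
  [211,220): 9 bp
  [220,230): 10 bp
  [230,242): 12 bp
  [242,261): 19 bp
  [261,268): 7 bp
  [268,273): 5 bp
  [273,279): 6 bp
  [279,287): 8 bp

[3,5,6,6,7,7,7,8,8,9,9,9,9,9,9,10,10,10,11,11,12,13,13,14,14,16,19,23]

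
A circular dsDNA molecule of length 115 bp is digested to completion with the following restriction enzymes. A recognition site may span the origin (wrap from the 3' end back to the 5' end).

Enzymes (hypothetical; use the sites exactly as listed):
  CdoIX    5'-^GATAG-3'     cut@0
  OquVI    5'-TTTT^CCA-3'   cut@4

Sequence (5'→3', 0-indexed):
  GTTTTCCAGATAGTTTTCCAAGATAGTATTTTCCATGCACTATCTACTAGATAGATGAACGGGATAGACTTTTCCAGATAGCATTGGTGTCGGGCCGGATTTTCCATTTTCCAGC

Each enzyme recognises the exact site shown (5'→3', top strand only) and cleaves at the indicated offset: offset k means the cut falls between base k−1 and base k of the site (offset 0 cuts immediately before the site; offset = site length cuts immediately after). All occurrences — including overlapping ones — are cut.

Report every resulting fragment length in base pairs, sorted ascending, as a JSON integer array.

[3,3,4,7,9,10,11,11,13,17,27]

Per-enzyme occurrences:
  CdoIX (GATAG, off=0): starts [8, 21, 49, 62, 76] → cuts [8, 21, 49, 62, 76]
  OquVI (TTTTCCA, off=4): starts [1, 13, 28, 69, 99, 106] → cuts [5, 17, 32, 73, 103, 110]

All cut coordinates (distinct, sorted): [5, 8, 17, 21, 32, 49, 62, 73, 76, 103, 110]

Fragments:
  5→8: 3 bp
  8→17: 9 bp
  17→21: 4 bp
  21→32: 11 bp
  32→49: 17 bp
  49→62: 13 bp
  62→73: 11 bp
  73→76: 3 bp
  76→103: 27 bp
  103→110: 7 bp
  110→5 (wrap): 115-110+5 = 10 bp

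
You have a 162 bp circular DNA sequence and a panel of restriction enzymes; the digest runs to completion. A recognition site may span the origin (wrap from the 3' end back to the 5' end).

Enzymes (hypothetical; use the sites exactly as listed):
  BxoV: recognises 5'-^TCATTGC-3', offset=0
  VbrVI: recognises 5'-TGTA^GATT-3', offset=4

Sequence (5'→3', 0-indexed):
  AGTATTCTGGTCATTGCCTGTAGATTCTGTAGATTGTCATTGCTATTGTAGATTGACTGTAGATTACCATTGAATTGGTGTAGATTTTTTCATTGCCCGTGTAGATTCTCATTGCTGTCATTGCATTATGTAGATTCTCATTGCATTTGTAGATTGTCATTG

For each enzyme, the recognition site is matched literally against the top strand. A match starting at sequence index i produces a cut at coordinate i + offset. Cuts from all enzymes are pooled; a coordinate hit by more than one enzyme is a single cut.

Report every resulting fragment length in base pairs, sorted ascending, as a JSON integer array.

Site scan:
  BxoV (TCATTGC, off=0): starts [10, 36, 89, 108, 117, 137] → cuts [10, 36, 89, 108, 117, 137]
  VbrVI (TGTAGATT, off=4): starts [18, 27, 46, 57, 78, 99, 128, 147] → cuts [22, 31, 50, 61, 82, 103, 132, 151]

Pooled cuts: [10, 22, 31, 36, 50, 61, 82, 89, 103, 108, 117, 132, 137, 151]

Fragments:
  10→22: 12 bp
  22→31: 9 bp
  31→36: 5 bp
  36→50: 14 bp
  50→61: 11 bp
  61→82: 21 bp
  82→89: 7 bp
  89→103: 14 bp
  103→108: 5 bp
  108→117: 9 bp
  117→132: 15 bp
  132→137: 5 bp
  137→151: 14 bp
  151→10 (wrap): 162-151+10 = 21 bp

[5,5,5,7,9,9,11,12,14,14,14,15,21,21]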